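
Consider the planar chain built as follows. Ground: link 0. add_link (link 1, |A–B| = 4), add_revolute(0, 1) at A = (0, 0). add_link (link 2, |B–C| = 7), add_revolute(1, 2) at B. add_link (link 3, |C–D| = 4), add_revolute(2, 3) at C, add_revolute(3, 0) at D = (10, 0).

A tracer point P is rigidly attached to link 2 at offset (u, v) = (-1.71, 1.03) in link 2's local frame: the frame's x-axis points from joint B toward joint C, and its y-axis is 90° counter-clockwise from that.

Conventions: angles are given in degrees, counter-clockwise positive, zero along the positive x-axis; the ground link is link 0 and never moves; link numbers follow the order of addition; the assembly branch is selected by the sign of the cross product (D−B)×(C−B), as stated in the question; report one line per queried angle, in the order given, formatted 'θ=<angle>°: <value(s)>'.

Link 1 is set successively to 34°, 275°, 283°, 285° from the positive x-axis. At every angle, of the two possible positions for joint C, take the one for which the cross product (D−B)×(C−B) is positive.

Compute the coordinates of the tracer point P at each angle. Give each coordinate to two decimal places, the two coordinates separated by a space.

A=(0,0), D=(10.00,0)
θ=34°: B = A + 4.00·(cos34°, sin34°) = (3.3162, 2.2368)
θ=34°: |BD| = 7.0482
θ=34°: circle(B,7.00) ∩ circle(D,4.00): a=5.8651, h=3.8210
θ=34°:   candidates: C₊=(10.0907,3.9990) cross=26.931; C₋=(7.6655,-3.2481) cross=-26.931
θ=34°:   branch + wants cross > 0 → take C=(10.0907,3.9990) (cross=26.931)
θ=34°: ex = (C−B)/|BC| = (0.9678,0.2517); ey = (-0.2517,0.9678)
θ=34°: P = B + -1.71·ex + 1.03·ey = (1.4019,2.8031)
θ=275°: B = A + 4.00·(cos275°, sin275°) = (0.3486, -3.9848)
θ=275°: |BD| = 10.4416
θ=275°: circle(B,7.00) ∩ circle(D,4.00): a=6.8010, h=1.6571
θ=275°:   candidates: C₊=(6.0025,0.1424) cross=17.303; C₋=(7.2673,-2.9210) cross=-17.303
θ=275°:   branch + wants cross > 0 → take C=(6.0025,0.1424) (cross=17.303)
θ=275°: ex = (C−B)/|BC| = (0.8077,0.5896); ey = (-0.5896,0.8077)
θ=275°: P = B + -1.71·ex + 1.03·ey = (-1.6398,-4.1610)
θ=283°: B = A + 4.00·(cos283°, sin283°) = (0.8998, -3.8975)
θ=283°: |BD| = 9.8997
θ=283°: circle(B,7.00) ∩ circle(D,4.00): a=6.6166, h=2.2850
θ=283°:   candidates: C₊=(6.0824,0.8079) cross=22.620; C₋=(7.8816,-3.3930) cross=-22.620
θ=283°:   branch + wants cross > 0 → take C=(6.0824,0.8079) (cross=22.620)
θ=283°: ex = (C−B)/|BC| = (0.7404,0.6722); ey = (-0.6722,0.7404)
θ=283°: P = B + -1.71·ex + 1.03·ey = (-1.0586,-4.2843)
θ=285°: B = A + 4.00·(cos285°, sin285°) = (1.0353, -3.8637)
θ=285°: |BD| = 9.7619
θ=285°: circle(B,7.00) ∩ circle(D,4.00): a=6.5712, h=2.4124
θ=285°:   candidates: C₊=(6.1151,0.9525) cross=23.549; C₋=(8.0247,-3.4782) cross=-23.549
θ=285°:   branch + wants cross > 0 → take C=(6.1151,0.9525) (cross=23.549)
θ=285°: ex = (C−B)/|BC| = (0.7257,0.6880); ey = (-0.6880,0.7257)
θ=285°: P = B + -1.71·ex + 1.03·ey = (-0.9143,-4.2928)

θ=34°: 1.40 2.80
θ=275°: -1.64 -4.16
θ=283°: -1.06 -4.28
θ=285°: -0.91 -4.29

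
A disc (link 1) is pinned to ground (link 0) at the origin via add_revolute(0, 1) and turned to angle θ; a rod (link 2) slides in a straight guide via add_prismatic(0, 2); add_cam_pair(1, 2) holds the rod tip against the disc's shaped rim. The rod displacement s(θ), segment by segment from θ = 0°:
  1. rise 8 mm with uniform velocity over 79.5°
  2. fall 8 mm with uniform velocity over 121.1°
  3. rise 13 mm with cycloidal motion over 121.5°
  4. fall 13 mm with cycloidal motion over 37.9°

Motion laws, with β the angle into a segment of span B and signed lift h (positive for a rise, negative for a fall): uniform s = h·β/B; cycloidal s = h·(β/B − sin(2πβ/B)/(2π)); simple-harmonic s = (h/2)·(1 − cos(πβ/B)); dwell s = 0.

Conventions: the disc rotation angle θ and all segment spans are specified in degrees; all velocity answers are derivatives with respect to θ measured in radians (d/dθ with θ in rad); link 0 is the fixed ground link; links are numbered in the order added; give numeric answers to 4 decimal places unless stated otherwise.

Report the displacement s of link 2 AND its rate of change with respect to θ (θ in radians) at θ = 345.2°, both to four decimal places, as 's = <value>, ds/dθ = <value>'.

segment 1 (0° to 79.5°, uniform, h = 8) is passed completely: s = 0.0000 + (8) = 8.0000
segment 2 (79.5° to 200.6°, uniform, h = -8) is passed completely: s = 8.0000 + (-8) = 0.0000
segment 3 (200.6° to 322.1°, cycloidal, h = 13) is passed completely: s = 0.0000 + (13) = 13.0000
θ = 345.2° falls in segment 4 (322.1° to 360°, cycloidal, h = -13): β = 345.2 − 322.1 = 23.1°, B = 37.9°; Δs = -13·(0.6095 − sin(2π·0.6095)/(2π)) = -9.2373; s = 13.0000 − 9.2373 = 3.7627
velocity in seg [322.1°–360°] (cycloidal), θ in radians: β = 23.1° = 0.4032 rad, B = 37.9° = 0.6615 rad; ds/dθ = (h/B)(1 − cos(2πβ/B)) = ((-13)/0.6615)(1 − cos(2π·0.6095)) = -34.835114 mm/rad

s = 3.7627, ds/dθ = -34.8351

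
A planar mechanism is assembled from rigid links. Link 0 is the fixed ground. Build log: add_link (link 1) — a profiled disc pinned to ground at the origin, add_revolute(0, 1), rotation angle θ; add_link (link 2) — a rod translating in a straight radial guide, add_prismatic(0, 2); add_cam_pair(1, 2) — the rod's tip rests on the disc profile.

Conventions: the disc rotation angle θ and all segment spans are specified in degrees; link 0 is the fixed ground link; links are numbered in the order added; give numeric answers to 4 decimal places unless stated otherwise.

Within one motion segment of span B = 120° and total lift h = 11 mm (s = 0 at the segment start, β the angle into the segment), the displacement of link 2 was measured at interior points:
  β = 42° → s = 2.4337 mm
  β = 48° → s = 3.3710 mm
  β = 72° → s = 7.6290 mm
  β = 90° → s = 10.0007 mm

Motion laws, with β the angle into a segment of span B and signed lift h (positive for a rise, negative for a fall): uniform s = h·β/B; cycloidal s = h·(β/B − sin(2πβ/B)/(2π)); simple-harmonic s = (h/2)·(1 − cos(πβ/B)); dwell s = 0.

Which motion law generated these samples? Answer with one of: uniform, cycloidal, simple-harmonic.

candidates at β/B = r: uniform s = h·r (linear in β); cycloidal s = h·(r − sin(2πr)/(2π)); simple-harmonic s = (h/2)(1 − cos(πr))
β=42°: printed 2.4337 | uniform 3.8500, cycloidal 2.4337, simple-harmonic 3.0031
β=48°: printed 3.3710 | uniform 4.4000, cycloidal 3.3710, simple-harmonic 3.8004
β=72°: printed 7.6290 | uniform 6.6000, cycloidal 7.6290, simple-harmonic 7.1996
β=90°: printed 10.0007 | uniform 8.2500, cycloidal 10.0007, simple-harmonic 9.3891
only one law matches every sample → cycloidal

cycloidal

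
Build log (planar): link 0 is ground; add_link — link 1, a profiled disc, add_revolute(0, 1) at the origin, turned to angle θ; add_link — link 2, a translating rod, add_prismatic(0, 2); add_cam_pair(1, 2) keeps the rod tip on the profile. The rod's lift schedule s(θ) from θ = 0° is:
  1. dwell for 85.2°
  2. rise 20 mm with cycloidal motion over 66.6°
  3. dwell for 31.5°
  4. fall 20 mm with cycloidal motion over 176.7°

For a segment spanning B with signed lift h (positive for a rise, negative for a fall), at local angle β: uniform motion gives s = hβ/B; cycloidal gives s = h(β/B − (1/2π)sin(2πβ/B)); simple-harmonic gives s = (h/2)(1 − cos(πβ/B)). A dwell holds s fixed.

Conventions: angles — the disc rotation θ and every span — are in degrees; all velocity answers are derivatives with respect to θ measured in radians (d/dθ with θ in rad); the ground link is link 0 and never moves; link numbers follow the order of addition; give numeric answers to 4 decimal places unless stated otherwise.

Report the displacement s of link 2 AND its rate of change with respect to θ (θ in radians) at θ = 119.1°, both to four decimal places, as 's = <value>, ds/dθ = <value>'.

seg 1 [0°–85.2°] dwell: s stays 0.0000
seg 2 [85.2°–151.8°] cycloidal, h=20: θ=119.1° here. β=33.9, B=66.6. 20·(0.5090 − sin(2π·0.5090)/(2π)) = 10.3603 → s = 10.3603
velocity in seg [85.2°–151.8°] (cycloidal), θ in radians: β = 33.9° = 0.5917 rad, B = 66.6° = 1.1624 rad; ds/dθ = (h/B)(1 − cos(2πβ/B)) = (20/1.1624)(1 − cos(2π·0.5090)) = 34.384322 mm/rad

s = 10.3603, ds/dθ = 34.3843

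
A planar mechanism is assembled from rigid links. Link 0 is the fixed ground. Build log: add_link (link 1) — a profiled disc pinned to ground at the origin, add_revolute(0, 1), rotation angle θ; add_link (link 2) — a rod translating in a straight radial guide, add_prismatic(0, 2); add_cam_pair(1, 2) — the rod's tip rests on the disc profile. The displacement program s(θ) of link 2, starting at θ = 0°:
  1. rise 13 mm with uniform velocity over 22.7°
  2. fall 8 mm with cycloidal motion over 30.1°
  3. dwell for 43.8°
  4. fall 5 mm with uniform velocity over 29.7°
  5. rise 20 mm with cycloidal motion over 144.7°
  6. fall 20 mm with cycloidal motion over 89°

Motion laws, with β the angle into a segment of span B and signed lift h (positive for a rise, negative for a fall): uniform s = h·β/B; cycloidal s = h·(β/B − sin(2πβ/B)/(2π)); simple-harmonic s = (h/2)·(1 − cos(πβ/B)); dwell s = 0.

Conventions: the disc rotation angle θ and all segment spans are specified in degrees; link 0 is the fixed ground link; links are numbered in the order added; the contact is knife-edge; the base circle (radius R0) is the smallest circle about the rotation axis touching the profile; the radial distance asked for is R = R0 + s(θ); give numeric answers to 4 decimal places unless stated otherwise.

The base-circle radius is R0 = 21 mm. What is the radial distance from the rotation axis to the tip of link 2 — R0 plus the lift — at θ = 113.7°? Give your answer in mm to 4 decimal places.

seg 1 [0°–22.7°] uniform, h=13: full span → s += 13 → s = 13.0000
seg 2 [22.7°–52.8°] cycloidal, h=-8: full span → s += -8 → s = 5.0000
seg 3 [52.8°–96.6°] dwell: s stays 5.0000
seg 4 [96.6°–126.3°] uniform, h=-5: θ=113.7° here. β=17.1, B=29.7. -5·17.1/29.7 = -2.8788 → s = 2.1212
R = R0 + s = 21 + 2.1212 = 23.1212

23.1212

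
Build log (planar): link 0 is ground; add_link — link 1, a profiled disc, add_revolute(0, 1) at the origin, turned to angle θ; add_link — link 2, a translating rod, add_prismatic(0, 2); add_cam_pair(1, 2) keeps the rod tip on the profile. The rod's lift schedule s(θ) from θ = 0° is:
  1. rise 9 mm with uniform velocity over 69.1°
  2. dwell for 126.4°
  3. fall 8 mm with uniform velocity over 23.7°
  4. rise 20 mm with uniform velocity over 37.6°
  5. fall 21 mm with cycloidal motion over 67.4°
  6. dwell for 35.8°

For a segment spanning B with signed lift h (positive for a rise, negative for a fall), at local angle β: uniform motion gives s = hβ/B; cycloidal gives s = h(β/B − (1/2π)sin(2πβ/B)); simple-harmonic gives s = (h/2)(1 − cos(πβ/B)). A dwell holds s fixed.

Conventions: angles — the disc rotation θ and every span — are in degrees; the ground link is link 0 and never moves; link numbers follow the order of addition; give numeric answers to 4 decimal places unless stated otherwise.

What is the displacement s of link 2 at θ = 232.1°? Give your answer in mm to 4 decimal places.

seg 1 [0°–69.1°] uniform, h=9: full span → s += 9 → s = 9.0000
seg 2 [69.1°–195.5°] dwell: s stays 9.0000
seg 3 [195.5°–219.2°] uniform, h=-8: full span → s += -8 → s = 1.0000
seg 4 [219.2°–256.8°] uniform, h=20: θ=232.1° here. β=12.9, B=37.6. 20·12.9/37.6 = 6.8617 → s = 7.8617

7.8617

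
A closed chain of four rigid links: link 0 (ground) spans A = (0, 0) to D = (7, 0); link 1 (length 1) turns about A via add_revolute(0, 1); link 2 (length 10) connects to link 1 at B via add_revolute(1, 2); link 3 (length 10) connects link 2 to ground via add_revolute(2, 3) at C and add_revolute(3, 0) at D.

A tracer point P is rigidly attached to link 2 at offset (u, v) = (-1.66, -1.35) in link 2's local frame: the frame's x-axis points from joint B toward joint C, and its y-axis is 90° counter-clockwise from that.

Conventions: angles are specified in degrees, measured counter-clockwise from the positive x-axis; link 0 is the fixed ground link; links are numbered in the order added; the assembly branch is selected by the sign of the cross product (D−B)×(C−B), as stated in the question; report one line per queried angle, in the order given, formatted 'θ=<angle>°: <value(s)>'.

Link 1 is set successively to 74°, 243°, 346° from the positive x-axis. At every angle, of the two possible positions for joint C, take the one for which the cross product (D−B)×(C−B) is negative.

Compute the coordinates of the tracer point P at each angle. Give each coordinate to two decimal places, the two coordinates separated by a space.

A=(0,0), D=(7.00,0)
θ=74°: B = A + 1.00·(cos74°, sin74°) = (0.2756, 0.9613)
θ=74°: |BD| = 6.7927
θ=74°: circle(B,10.00) ∩ circle(D,10.00): a=3.3964, h=9.4056
θ=74°:   candidates: C₊=(4.9688,9.7915) cross=63.889; C₋=(2.3068,-8.8303) cross=-63.889
θ=74°:   branch - wants cross < 0 → take C=(2.3068,-8.8303) (cross=-63.889)
θ=74°: ex = (C−B)/|BC| = (0.2031,-0.9792); ey = (0.9792,0.2031)
θ=74°: P = B + -1.66·ex + -1.35·ey = (-1.3834,2.3125)
θ=243°: B = A + 1.00·(cos243°, sin243°) = (-0.4540, -0.8910)
θ=243°: |BD| = 7.5071
θ=243°: circle(B,10.00) ∩ circle(D,10.00): a=3.7535, h=9.2688
θ=243°:   candidates: C₊=(2.1729,8.7578) cross=69.582; C₋=(4.3731,-9.6488) cross=-69.582
θ=243°:   branch - wants cross < 0 → take C=(4.3731,-9.6488) (cross=-69.582)
θ=243°: ex = (C−B)/|BC| = (0.4827,-0.8758); ey = (0.8758,0.4827)
θ=243°: P = B + -1.66·ex + -1.35·ey = (-2.4376,-0.0889)
θ=346°: B = A + 1.00·(cos346°, sin346°) = (0.9703, -0.2419)
θ=346°: |BD| = 6.0346
θ=346°: circle(B,10.00) ∩ circle(D,10.00): a=3.0173, h=9.5339
θ=346°:   candidates: C₊=(3.6029,9.4053) cross=57.533; C₋=(4.3674,-9.6472) cross=-57.533
θ=346°:   branch - wants cross < 0 → take C=(4.3674,-9.6472) (cross=-57.533)
θ=346°: ex = (C−B)/|BC| = (0.3397,-0.9405); ey = (0.9405,0.3397)
θ=346°: P = B + -1.66·ex + -1.35·ey = (-0.8633,0.8608)

θ=74°: -1.38 2.31
θ=243°: -2.44 -0.09
θ=346°: -0.86 0.86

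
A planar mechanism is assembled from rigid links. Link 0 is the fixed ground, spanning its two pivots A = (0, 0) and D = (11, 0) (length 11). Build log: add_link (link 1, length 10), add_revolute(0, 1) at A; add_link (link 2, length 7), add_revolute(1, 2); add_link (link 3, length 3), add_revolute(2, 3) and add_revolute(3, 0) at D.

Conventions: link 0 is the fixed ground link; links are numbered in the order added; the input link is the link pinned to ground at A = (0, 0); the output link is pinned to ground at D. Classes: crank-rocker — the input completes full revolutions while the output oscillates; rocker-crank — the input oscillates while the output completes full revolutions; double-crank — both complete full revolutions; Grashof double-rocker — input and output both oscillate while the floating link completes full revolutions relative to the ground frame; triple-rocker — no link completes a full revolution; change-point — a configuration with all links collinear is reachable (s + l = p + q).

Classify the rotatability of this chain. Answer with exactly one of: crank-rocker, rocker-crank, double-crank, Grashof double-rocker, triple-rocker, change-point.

lengths: ground=11, input=10, coupler=7, output=3
sorted: s=3 (shortest), l=11 (longest), p+q=17
s + l = 14 vs p + q = 17
s + l < p + q (Grashof) with shortest = output link → rocker-crank

rocker-crank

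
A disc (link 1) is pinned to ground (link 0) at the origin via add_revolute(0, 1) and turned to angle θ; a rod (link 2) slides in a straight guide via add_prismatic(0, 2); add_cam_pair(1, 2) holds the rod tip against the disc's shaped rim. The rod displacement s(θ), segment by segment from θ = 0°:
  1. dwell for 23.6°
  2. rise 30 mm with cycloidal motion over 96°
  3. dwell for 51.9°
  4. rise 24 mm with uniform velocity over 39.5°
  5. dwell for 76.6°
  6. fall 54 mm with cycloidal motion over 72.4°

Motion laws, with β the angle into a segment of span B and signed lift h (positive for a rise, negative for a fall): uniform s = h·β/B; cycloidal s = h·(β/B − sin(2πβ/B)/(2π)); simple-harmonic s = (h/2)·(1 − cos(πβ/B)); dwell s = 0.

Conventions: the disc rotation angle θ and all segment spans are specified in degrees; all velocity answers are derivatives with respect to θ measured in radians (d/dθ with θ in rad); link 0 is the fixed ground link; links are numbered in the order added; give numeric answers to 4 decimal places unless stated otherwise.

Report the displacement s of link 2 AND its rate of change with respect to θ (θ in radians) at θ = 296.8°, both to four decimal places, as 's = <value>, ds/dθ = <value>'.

segment 1 (0° to 23.6°, dwell): s unchanged at 0.0000
segment 2 (23.6° to 119.6°, cycloidal, h = 30) is passed completely: s = 0.0000 + (30) = 30.0000
segment 3 (119.6° to 171.5°, dwell): s unchanged at 30.0000
segment 4 (171.5° to 211°, uniform, h = 24) is passed completely: s = 30.0000 + (24) = 54.0000
segment 5 (211° to 287.6°, dwell): s unchanged at 54.0000
θ = 296.8° falls in segment 6 (287.6° to 360°, cycloidal, h = -54): β = 296.8 − 287.6 = 9.2°, B = 72.4°; Δs = -54·(0.1271 − sin(2π·0.1271)/(2π)) = -0.7062; s = 54.0000 − 0.7062 = 53.2938
velocity in seg [287.6°–360°] (cycloidal), θ in radians: β = 9.2° = 0.1606 rad, B = 72.4° = 1.2636 rad; ds/dθ = (h/B)(1 − cos(2πβ/B)) = ((-54)/1.2636)(1 − cos(2π·0.1271)) = -12.912536 mm/rad

s = 53.2938, ds/dθ = -12.9125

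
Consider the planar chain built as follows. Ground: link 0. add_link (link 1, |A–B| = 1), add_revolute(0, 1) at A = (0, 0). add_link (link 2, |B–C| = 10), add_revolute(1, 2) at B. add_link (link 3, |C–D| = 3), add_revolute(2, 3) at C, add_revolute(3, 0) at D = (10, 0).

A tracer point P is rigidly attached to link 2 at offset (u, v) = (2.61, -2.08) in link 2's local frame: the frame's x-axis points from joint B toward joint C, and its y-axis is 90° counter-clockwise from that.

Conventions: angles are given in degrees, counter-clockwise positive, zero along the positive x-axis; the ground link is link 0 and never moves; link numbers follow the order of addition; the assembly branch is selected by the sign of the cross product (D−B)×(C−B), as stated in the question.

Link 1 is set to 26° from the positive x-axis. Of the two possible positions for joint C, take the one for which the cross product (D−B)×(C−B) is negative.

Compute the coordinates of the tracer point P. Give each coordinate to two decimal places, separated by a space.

A=(0,0), D=(10.00,0)
B = A + 1.00·(cos26°, sin26°) = (0.8988, 0.4384)
|BD| = 9.1118
circle(B,10.00) ∩ circle(D,3.00): a=9.5494, h=2.9679
  candidates: C₊=(10.5800,2.9434) cross=27.043; C₋=(10.2944,-2.9855) cross=-27.043
  branch - wants cross < 0 → take C=(10.2944,-2.9855) (cross=-27.043)
ex = (C−B)/|BC| = (0.9396,-0.3424); ey = (0.3424,0.9396)
P = B + 2.61·ex + -2.08·ey = (2.6389,-2.4095)

2.64 -2.41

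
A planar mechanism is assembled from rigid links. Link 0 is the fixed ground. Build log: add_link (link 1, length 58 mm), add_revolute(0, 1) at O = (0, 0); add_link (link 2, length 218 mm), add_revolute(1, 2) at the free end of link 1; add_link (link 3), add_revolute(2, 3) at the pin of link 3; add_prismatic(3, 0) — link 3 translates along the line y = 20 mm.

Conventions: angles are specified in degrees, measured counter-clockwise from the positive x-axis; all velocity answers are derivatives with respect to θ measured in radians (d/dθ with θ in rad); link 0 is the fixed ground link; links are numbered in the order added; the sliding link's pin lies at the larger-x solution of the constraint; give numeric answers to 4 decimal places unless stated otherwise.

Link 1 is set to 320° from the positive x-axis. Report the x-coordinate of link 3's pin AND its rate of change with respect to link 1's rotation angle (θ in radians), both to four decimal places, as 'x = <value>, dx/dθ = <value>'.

geometry: r = 58 mm, L = 218 mm, e = 20 mm
crank pin P = (r cos θ, r sin θ) = (44.430578, -37.281681)
h = r sin θ − e = -37.281681 − 20 = -57.281681
x = r cos θ + √(L² − h²) = 44.430578 + 210.339747 = 254.770324
dx/dθ = −r sin θ − h·r cos θ/√(L² − h²) (θ in radians; h = -57.281681) = 49.381431

x = 254.7703, dx/dθ = 49.3814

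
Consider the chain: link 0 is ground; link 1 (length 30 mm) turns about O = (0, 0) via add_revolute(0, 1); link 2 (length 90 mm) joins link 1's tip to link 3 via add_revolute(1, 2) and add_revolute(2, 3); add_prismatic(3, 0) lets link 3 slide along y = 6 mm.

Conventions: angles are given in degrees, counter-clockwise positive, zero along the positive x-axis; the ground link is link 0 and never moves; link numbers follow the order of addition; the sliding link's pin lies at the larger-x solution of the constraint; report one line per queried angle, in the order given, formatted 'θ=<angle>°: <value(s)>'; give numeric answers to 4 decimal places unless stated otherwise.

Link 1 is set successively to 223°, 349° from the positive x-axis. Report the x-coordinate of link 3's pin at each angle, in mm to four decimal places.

geometry: r = 30 mm, L = 90 mm, e = 6 mm
θ=223°: crank pin P = (r cos θ, r sin θ) = (-21.940611, -20.459951)
θ=223°: h = r sin θ − e = -20.459951 − 6 = -26.459951
θ=223°: x = r cos θ + √(L² − h²) = -21.940611 + 86.022503 = 64.081892
θ=349°: crank pin P = (r cos θ, r sin θ) = (29.448816, -5.724270)
θ=349°: h = r sin θ − e = -5.724270 − 6 = -11.724270
θ=349°: x = r cos θ + √(L² − h²) = 29.448816 + 89.233074 = 118.681890

θ=223°: 64.0819
θ=349°: 118.6819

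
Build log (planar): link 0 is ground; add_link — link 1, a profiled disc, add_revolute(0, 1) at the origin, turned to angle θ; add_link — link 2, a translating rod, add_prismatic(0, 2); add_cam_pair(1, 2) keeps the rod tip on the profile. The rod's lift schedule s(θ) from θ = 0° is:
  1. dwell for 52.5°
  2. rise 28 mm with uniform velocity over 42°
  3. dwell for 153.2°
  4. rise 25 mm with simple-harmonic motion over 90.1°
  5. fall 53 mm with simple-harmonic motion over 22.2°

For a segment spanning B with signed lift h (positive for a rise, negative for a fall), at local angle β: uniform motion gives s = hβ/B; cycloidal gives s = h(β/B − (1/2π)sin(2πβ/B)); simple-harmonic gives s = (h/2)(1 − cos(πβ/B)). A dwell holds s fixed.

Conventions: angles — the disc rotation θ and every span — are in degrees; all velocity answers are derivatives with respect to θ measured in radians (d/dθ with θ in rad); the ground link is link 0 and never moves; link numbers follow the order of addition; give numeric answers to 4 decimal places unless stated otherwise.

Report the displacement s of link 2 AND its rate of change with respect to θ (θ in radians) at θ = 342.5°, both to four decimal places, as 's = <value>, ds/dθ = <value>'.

seg 1 [0°–52.5°] dwell: s stays 0.0000
seg 2 [52.5°–94.5°] uniform, h=28: full span → s += 28 → s = 28.0000
seg 3 [94.5°–247.7°] dwell: s stays 28.0000
seg 4 [247.7°–337.8°] simple-harmonic, h=25: full span → s += 25 → s = 53.0000
seg 5 [337.8°–360°] simple-harmonic, h=-53: θ=342.5° here. β=4.7, B=22.2. -53/2·(1 − cos(π·0.2117)) = -5.6485 → s = 47.3515
velocity in seg [337.8°–360°] (simple-harmonic), θ in radians: β = 4.7° = 0.0820 rad, B = 22.2° = 0.3875 rad; ds/dθ = (πh/(2B)) sin(πβ/B) = (π·(-53)/(2·0.3875)) sin(π·0.2117) = -132.603256 mm/rad

s = 47.3515, ds/dθ = -132.6033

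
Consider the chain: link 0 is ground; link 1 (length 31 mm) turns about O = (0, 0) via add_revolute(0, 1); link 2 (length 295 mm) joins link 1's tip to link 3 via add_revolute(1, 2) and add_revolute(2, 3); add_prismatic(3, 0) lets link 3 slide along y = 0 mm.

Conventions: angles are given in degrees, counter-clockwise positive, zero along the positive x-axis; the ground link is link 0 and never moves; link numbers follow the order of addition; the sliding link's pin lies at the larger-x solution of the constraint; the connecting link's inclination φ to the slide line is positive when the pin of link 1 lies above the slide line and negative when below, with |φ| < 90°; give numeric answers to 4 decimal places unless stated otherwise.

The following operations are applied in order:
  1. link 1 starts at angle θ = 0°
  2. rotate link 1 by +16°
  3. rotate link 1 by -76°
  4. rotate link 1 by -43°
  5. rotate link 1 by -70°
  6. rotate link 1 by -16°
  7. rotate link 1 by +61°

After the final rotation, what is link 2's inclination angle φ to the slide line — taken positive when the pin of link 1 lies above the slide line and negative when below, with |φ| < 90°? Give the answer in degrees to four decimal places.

geometry: r = 31 mm, L = 295 mm, e = 0 mm; θ starts at 0°
rotate link 1 by +16°: θ ← 0° +16° = 16°
rotate link 1 by -76°: θ ← 16° -76° = -60°
rotate link 1 by -43°: θ ← -60° -43° = -103°
rotate link 1 by -70°: θ ← -103° -70° = -173°
rotate link 1 by -16°: θ ← -173° -16° = -189°
rotate link 1 by +61°: θ ← -189° +61° = -128°
h = r sin θ − e = -24.428333 − 0 = -24.428333
sin φ = h / L = -24.428333 / 295 = -0.08280791
φ = arcsin(-0.08280791) = -4.749983°

-4.7500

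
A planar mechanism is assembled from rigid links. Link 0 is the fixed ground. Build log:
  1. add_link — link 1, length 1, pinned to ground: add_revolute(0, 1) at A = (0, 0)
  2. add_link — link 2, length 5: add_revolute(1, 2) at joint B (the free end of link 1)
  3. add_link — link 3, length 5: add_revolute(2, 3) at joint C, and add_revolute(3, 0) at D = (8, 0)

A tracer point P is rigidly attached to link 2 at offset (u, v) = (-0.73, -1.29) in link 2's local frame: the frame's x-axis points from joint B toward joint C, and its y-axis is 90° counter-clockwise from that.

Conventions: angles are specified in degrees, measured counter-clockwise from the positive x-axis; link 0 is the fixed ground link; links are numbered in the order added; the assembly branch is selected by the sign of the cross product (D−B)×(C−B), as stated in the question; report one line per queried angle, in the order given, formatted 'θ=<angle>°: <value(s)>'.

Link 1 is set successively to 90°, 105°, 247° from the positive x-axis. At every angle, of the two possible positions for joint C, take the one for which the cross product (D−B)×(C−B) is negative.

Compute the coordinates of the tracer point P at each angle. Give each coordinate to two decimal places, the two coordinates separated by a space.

A=(0,0), D=(8.00,0)
θ=90°: B = A + 1.00·(cos90°, sin90°) = (0.0000, 1.0000)
θ=90°: |BD| = 8.0623
θ=90°: circle(B,5.00) ∩ circle(D,5.00): a=4.0311, h=2.9580
θ=90°:   candidates: C₊=(4.3669,3.4352) cross=23.848; C₋=(3.6331,-2.4352) cross=-23.848
θ=90°:   branch - wants cross < 0 → take C=(3.6331,-2.4352) (cross=-23.848)
θ=90°: ex = (C−B)/|BC| = (0.7266,-0.6870); ey = (0.6870,0.7266)
θ=90°: P = B + -0.73·ex + -1.29·ey = (-1.4167,0.5642)
θ=105°: B = A + 1.00·(cos105°, sin105°) = (-0.2588, 0.9659)
θ=105°: |BD| = 8.3151
θ=105°: circle(B,5.00) ∩ circle(D,5.00): a=4.1576, h=2.7775
θ=105°:   candidates: C₊=(4.1932,3.2417) cross=23.096; C₋=(3.5479,-2.2758) cross=-23.096
θ=105°:   branch - wants cross < 0 → take C=(3.5479,-2.2758) (cross=-23.096)
θ=105°: ex = (C−B)/|BC| = (0.7614,-0.6483); ey = (0.6483,0.7614)
θ=105°: P = B + -0.73·ex + -1.29·ey = (-1.6510,0.4571)
θ=247°: B = A + 1.00·(cos247°, sin247°) = (-0.3907, -0.9205)
θ=247°: |BD| = 8.4411
θ=247°: circle(B,5.00) ∩ circle(D,5.00): a=4.2205, h=2.6809
θ=247°:   candidates: C₊=(3.5123,2.2046) cross=22.629; C₋=(4.0970,-3.1251) cross=-22.629
θ=247°:   branch - wants cross < 0 → take C=(4.0970,-3.1251) (cross=-22.629)
θ=247°: ex = (C−B)/|BC| = (0.8975,-0.4409); ey = (0.4409,0.8975)
θ=247°: P = B + -0.73·ex + -1.29·ey = (-1.6147,-1.7565)

θ=90°: -1.42 0.56
θ=105°: -1.65 0.46
θ=247°: -1.61 -1.76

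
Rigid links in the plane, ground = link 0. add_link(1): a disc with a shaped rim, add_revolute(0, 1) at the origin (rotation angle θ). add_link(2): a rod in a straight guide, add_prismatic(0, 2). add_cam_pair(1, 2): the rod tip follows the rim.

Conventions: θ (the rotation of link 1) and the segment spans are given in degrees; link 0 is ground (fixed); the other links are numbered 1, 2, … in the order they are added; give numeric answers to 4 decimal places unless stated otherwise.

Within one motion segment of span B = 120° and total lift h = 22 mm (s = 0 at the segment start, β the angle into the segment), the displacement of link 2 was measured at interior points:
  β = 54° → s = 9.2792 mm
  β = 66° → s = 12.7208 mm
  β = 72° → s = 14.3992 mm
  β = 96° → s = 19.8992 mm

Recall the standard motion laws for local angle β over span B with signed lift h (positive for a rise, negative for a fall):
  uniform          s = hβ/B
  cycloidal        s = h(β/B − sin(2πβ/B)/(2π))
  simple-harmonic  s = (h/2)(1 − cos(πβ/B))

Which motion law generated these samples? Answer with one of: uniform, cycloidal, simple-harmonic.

candidates at β/B = r: uniform s = h·r (linear in β); cycloidal s = h·(r − sin(2πr)/(2π)); simple-harmonic s = (h/2)(1 − cos(πr))
β=54°: printed 9.2792 | uniform 9.9000, cycloidal 8.8180, simple-harmonic 9.2792
β=66°: printed 12.7208 | uniform 12.1000, cycloidal 13.1820, simple-harmonic 12.7208
β=72°: printed 14.3992 | uniform 13.2000, cycloidal 15.2581, simple-harmonic 14.3992
β=96°: printed 19.8992 | uniform 17.6000, cycloidal 20.9300, simple-harmonic 19.8992
only one law matches every sample → simple-harmonic

simple-harmonic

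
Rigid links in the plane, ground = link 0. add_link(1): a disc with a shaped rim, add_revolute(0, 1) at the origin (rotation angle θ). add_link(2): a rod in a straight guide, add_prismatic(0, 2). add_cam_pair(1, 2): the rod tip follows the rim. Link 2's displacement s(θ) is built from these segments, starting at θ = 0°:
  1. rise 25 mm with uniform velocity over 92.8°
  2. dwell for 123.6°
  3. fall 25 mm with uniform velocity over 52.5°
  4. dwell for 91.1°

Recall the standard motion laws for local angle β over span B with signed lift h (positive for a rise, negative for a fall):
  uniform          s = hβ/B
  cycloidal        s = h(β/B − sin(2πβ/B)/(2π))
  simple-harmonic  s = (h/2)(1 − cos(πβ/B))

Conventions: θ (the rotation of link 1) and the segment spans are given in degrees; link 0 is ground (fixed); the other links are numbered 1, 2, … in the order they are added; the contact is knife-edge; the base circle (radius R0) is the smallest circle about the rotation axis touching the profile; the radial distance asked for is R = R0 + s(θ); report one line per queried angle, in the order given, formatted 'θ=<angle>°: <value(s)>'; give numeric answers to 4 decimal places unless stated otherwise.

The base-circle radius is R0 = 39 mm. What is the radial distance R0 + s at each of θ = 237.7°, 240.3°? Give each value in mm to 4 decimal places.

segment 1 (0° to 92.8°, uniform, h = 25) is passed completely: s = 0.0000 + (25) = 25.0000
segment 2 (92.8° to 216.4°, dwell): s unchanged at 25.0000
θ = 237.7° falls in segment 3 (216.4° to 268.9°, uniform, h = -25): β = 237.7 − 216.4 = 21.3°, B = 52.5°; Δs = -25·21.3/52.5 = -10.1429; s = 25.0000 − 10.1429 = 14.8571
θ = 240.3° falls in segment 3 (216.4° to 268.9°, uniform, h = -25): β = 240.3 − 216.4 = 23.9°, B = 52.5°; Δs = -25·23.9/52.5 = -11.3810; s = 25.0000 − 11.3810 = 13.6190
θ=237.7°: R = R0 + s = 39 + 14.8571 = 53.8571
θ=240.3°: R = R0 + s = 39 + 13.6190 = 52.6190

θ=237.7°: 53.8571
θ=240.3°: 52.6190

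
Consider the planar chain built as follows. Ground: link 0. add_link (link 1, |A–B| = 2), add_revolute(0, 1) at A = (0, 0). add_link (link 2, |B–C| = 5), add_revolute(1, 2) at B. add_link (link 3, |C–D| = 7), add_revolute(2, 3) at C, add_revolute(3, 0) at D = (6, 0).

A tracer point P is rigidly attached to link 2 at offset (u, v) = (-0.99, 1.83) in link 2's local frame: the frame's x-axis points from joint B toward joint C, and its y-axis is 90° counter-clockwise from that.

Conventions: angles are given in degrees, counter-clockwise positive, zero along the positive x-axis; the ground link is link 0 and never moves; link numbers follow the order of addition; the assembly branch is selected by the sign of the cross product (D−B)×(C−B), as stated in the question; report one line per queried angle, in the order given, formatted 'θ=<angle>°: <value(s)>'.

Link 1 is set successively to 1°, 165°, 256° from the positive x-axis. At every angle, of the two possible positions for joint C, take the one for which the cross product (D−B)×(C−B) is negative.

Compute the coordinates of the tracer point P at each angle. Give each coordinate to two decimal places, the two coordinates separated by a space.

A=(0,0), D=(6.00,0)
θ=1°: B = A + 2.00·(cos1°, sin1°) = (1.9997, 0.0349)
θ=1°: |BD| = 4.0005
θ=1°: circle(B,5.00) ∩ circle(D,7.00): a=-0.9994, h=4.8991
θ=1°:   candidates: C₊=(1.0431,4.9425) cross=19.599; C₋=(0.9576,-4.8553) cross=-19.599
θ=1°:   branch - wants cross < 0 → take C=(0.9576,-4.8553) (cross=-19.599)
θ=1°: ex = (C−B)/|BC| = (-0.2084,-0.9780); ey = (0.9780,-0.2084)
θ=1°: P = B + -0.99·ex + 1.83·ey = (3.9958,0.6217)
θ=165°: B = A + 2.00·(cos165°, sin165°) = (-1.9319, 0.5176)
θ=165°: |BD| = 7.9487
θ=165°: circle(B,5.00) ∩ circle(D,7.00): a=2.4647, h=4.3503
θ=165°:   candidates: C₊=(0.8109,4.6982) cross=34.580; C₋=(0.2443,-3.9840) cross=-34.580
θ=165°:   branch - wants cross < 0 → take C=(0.2443,-3.9840) (cross=-34.580)
θ=165°: ex = (C−B)/|BC| = (0.4352,-0.9003); ey = (0.9003,0.4352)
θ=165°: P = B + -0.99·ex + 1.83·ey = (-0.7151,2.2054)
θ=256°: B = A + 2.00·(cos256°, sin256°) = (-0.4838, -1.9406)
θ=256°: |BD| = 6.7680
θ=256°: circle(B,5.00) ∩ circle(D,7.00): a=1.6110, h=4.7334
θ=256°:   candidates: C₊=(-0.2977,3.0559) cross=32.036; C₋=(2.4167,-6.0133) cross=-32.036
θ=256°:   branch - wants cross < 0 → take C=(2.4167,-6.0133) (cross=-32.036)
θ=256°: ex = (C−B)/|BC| = (0.5801,-0.8145); ey = (0.8145,0.5801)
θ=256°: P = B + -0.99·ex + 1.83·ey = (0.4325,-0.0726)

θ=1°: 4.00 0.62
θ=165°: -0.72 2.21
θ=256°: 0.43 -0.07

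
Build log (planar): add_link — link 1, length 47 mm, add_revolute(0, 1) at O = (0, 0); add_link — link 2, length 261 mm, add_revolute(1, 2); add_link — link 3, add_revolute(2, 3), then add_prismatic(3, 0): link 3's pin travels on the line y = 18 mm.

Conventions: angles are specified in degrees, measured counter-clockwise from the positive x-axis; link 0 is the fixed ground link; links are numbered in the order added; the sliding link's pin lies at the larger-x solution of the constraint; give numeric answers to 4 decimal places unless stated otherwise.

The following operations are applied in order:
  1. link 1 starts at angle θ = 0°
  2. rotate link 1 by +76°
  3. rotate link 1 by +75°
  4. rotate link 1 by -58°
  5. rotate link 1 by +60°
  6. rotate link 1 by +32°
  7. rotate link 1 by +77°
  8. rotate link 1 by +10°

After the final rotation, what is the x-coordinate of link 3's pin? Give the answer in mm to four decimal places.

geometry: r = 47 mm, L = 261 mm, e = 18 mm; θ starts at 0°
rotate link 1 by +76°: θ ← 0° +76° = 76°
rotate link 1 by +75°: θ ← 76° +75° = 151°
rotate link 1 by -58°: θ ← 151° -58° = 93°
rotate link 1 by +60°: θ ← 93° +60° = 153°
rotate link 1 by +32°: θ ← 153° +32° = 185°
rotate link 1 by +77°: θ ← 185° +77° = 262°
rotate link 1 by +10°: θ ← 262° +10° = 272°
crank pin P = (r cos θ, r sin θ) = (1.640276, -46.971369)
h = r sin θ − e = -46.971369 − 18 = -64.971369
x = r cos θ + √(L² − h²) = 1.640276 + 252.783942 = 254.424218

254.4242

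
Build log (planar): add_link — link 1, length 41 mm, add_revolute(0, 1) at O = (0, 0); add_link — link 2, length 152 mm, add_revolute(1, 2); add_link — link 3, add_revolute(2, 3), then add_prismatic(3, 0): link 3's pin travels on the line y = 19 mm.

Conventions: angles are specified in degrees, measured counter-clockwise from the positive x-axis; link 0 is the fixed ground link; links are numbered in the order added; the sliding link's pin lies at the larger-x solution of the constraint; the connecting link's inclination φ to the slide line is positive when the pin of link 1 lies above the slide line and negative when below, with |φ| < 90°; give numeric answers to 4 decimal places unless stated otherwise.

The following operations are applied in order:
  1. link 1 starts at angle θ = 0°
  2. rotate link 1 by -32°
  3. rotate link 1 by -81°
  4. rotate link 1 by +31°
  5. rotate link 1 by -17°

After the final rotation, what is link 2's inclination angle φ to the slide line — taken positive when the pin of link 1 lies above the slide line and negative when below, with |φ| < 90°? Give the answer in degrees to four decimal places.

geometry: r = 41 mm, L = 152 mm, e = 19 mm; θ starts at 0°
rotate link 1 by -32°: θ ← 0° -32° = -32°
rotate link 1 by -81°: θ ← -32° -81° = -113°
rotate link 1 by +31°: θ ← -113° +31° = -82°
rotate link 1 by -17°: θ ← -82° -17° = -99°
h = r sin θ − e = -40.495222 − 19 = -59.495222
sin φ = h / L = -59.495222 / 152 = -0.39141593
φ = arcsin(-0.39141593) = -23.042632°

-23.0426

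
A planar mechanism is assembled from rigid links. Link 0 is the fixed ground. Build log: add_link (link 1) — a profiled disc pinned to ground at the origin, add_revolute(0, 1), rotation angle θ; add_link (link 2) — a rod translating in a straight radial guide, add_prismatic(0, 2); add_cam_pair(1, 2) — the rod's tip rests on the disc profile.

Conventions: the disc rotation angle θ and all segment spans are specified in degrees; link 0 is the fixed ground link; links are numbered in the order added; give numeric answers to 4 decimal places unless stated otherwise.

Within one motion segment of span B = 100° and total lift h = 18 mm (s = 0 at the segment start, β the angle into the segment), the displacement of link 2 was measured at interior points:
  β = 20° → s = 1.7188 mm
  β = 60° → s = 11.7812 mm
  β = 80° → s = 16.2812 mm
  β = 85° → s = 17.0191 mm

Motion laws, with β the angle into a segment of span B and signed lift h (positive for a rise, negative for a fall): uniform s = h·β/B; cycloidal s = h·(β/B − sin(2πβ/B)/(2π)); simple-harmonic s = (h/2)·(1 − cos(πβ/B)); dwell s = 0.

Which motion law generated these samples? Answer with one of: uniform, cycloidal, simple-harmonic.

candidates at β/B = r: uniform s = h·r (linear in β); cycloidal s = h·(r − sin(2πr)/(2π)); simple-harmonic s = (h/2)(1 − cos(πr))
β=20°: printed 1.7188 | uniform 3.6000, cycloidal 0.8754, simple-harmonic 1.7188
β=60°: printed 11.7812 | uniform 10.8000, cycloidal 12.4839, simple-harmonic 11.7812
β=80°: printed 16.2812 | uniform 14.4000, cycloidal 17.1246, simple-harmonic 16.2812
β=85°: printed 17.0191 | uniform 15.3000, cycloidal 17.6177, simple-harmonic 17.0191
only one law matches every sample → simple-harmonic

simple-harmonic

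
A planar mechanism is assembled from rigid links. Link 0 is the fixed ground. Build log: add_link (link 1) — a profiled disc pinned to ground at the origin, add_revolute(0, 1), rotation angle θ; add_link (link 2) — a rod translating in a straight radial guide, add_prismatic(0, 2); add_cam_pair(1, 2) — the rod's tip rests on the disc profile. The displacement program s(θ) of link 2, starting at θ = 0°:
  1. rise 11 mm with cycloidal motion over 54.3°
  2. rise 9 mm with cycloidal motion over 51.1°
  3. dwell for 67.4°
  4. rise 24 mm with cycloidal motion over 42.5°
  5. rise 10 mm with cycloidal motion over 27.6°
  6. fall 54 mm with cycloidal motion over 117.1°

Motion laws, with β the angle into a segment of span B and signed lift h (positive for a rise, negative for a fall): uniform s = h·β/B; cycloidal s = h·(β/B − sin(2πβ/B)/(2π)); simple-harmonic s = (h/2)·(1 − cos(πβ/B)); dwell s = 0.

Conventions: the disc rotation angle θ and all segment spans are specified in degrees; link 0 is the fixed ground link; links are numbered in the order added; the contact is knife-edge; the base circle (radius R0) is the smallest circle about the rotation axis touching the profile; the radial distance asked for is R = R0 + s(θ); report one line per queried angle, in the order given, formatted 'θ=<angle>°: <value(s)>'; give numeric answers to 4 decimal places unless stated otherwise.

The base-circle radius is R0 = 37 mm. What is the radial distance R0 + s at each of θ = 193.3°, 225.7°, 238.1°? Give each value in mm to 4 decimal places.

seg 1 [0°–54.3°] cycloidal, h=11: full span → s += 11 → s = 11.0000
seg 2 [54.3°–105.4°] cycloidal, h=9: full span → s += 9 → s = 20.0000
seg 3 [105.4°–172.8°] dwell: s stays 20.0000
seg 4 [172.8°–215.3°] cycloidal, h=24: θ=193.3° here. β=20.5, B=42.5. 24·(0.4824 − sin(2π·0.4824)/(2π)) = 11.1538 → s = 31.1538
seg 4 [172.8°–215.3°] cycloidal, h=24: full span → s += 24 → s = 44.0000
seg 5 [215.3°–242.9°] cycloidal, h=10: θ=225.7° here. β=10.4, B=27.6. 10·(0.3768 − sin(2π·0.3768)/(2π)) = 2.6556 → s = 46.6556
seg 5 [215.3°–242.9°] cycloidal, h=10: θ=238.1° here. β=22.8, B=27.6. 10·(0.8261 − sin(2π·0.8261)/(2π)) = 9.6740 → s = 53.6740
θ=193.3°: R = R0 + s = 37 + 31.1538 = 68.1538
θ=225.7°: R = R0 + s = 37 + 46.6556 = 83.6556
θ=238.1°: R = R0 + s = 37 + 53.6740 = 90.6740

θ=193.3°: 68.1538
θ=225.7°: 83.6556
θ=238.1°: 90.6740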